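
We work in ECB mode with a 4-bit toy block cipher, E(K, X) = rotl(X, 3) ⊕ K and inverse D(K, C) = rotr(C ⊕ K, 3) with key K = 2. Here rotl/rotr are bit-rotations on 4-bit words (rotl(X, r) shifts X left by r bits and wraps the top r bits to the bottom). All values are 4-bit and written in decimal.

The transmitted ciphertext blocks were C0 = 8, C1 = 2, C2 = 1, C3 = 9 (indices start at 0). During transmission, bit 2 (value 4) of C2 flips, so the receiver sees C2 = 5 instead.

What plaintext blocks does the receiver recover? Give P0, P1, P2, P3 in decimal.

ECB decryption: P_i = D(K, C_i).
Only C2 changed, to 5. In ECB, a change in C_i affects only P_i. Decrypting the received ciphertext:
P0: D(K, 8) = 5.
P1: D(K, 2) = 0.
P2: D(K, 5) = 14.
P3: D(K, 9) = 7.
Blocks that differ from the original plaintext: P2.

P0 = 5, P1 = 0, P2 = 14, P3 = 7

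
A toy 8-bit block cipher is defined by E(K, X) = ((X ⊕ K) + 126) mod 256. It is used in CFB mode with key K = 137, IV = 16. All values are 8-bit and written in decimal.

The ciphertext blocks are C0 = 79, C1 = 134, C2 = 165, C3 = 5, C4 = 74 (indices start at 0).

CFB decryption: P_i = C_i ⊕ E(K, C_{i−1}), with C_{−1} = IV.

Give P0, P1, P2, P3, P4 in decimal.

P0 = 88, P1 = 194, P2 = 40, P3 = 175, P4 = 64

P0: E(K, 16) = 23; 79 ⊕ 23 = 88.
P1: E(K, 79) = 68; 134 ⊕ 68 = 194.
P2: E(K, 134) = 141; 165 ⊕ 141 = 40.
P3: E(K, 165) = 170; 5 ⊕ 170 = 175.
P4: E(K, 5) = 10; 74 ⊕ 10 = 64.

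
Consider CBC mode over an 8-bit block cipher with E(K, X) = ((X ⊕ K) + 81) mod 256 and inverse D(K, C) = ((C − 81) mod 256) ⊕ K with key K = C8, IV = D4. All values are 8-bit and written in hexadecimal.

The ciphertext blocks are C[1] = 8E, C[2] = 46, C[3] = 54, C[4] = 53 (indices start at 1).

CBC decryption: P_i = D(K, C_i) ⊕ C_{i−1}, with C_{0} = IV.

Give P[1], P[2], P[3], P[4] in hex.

P[1]: D(K, 8E) = C5; C5 ⊕ D4 = 11.
P[2]: D(K, 46) = 0D; 0D ⊕ 8E = 83.
P[3]: D(K, 54) = 1B; 1B ⊕ 46 = 5D.
P[4]: D(K, 53) = 1A; 1A ⊕ 54 = 4E.

P[1] = 11, P[2] = 83, P[3] = 5D, P[4] = 4E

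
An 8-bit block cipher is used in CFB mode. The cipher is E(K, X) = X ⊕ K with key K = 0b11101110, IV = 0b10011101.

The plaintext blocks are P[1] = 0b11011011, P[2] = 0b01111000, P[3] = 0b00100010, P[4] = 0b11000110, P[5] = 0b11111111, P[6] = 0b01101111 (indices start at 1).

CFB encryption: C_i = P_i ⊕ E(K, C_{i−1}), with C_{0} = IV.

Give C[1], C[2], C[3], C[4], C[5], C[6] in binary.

C[1] = 0b10101000, C[2] = 0b00111110, C[3] = 0b11110010, C[4] = 0b11011010, C[5] = 0b11001011, C[6] = 0b01001010

C[1]: E(K, 0b10011101) = 0b01110011; 0b11011011 ⊕ 0b01110011 = 0b10101000.
C[2]: E(K, 0b10101000) = 0b01000110; 0b01111000 ⊕ 0b01000110 = 0b00111110.
C[3]: E(K, 0b00111110) = 0b11010000; 0b00100010 ⊕ 0b11010000 = 0b11110010.
C[4]: E(K, 0b11110010) = 0b00011100; 0b11000110 ⊕ 0b00011100 = 0b11011010.
C[5]: E(K, 0b11011010) = 0b00110100; 0b11111111 ⊕ 0b00110100 = 0b11001011.
C[6]: E(K, 0b11001011) = 0b00100101; 0b01101111 ⊕ 0b00100101 = 0b01001010.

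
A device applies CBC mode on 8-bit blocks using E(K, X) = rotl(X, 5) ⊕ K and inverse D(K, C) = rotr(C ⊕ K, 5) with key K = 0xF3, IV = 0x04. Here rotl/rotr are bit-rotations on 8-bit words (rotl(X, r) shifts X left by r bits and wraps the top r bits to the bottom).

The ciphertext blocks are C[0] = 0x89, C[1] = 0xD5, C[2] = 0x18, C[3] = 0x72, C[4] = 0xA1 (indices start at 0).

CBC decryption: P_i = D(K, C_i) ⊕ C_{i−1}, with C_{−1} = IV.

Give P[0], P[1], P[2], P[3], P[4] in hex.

P[0]: D(K, 0x89) = 0xD3; 0xD3 ⊕ 0x04 = 0xD7.
P[1]: D(K, 0xD5) = 0x31; 0x31 ⊕ 0x89 = 0xB8.
P[2]: D(K, 0x18) = 0x5F; 0x5F ⊕ 0xD5 = 0x8A.
P[3]: D(K, 0x72) = 0x0C; 0x0C ⊕ 0x18 = 0x14.
P[4]: D(K, 0xA1) = 0x92; 0x92 ⊕ 0x72 = 0xE0.

P[0] = 0xD7, P[1] = 0xB8, P[2] = 0x8A, P[3] = 0x14, P[4] = 0xE0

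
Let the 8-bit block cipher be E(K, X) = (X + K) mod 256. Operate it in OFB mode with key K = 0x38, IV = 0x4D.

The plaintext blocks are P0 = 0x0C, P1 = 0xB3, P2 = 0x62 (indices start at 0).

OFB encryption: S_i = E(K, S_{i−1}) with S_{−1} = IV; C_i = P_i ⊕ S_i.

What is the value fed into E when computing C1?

0x85

C0: S = E(K, 0x4D) = 0x85; 0x0C ⊕ 0x85 = 0x89.
C1: S = E(K, 0x85) = 0xBD; 0xB3 ⊕ 0xBD = 0x0E.
So the input to E for block 1 is 0x85.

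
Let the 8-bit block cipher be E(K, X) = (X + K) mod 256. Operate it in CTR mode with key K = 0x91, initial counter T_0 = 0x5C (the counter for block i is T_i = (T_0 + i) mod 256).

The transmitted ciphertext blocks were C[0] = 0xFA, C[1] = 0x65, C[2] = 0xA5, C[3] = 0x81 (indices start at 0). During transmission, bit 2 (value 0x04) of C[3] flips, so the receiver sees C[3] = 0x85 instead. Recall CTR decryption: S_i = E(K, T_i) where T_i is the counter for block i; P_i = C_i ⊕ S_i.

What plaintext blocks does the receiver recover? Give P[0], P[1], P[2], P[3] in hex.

Only C[3] changed, to 0x85. In CTR, a change in C_i flips the same bit in P_i only; the keystream is unaffected. Decrypting the received ciphertext:
P[0]: T = 0x5C, S = E(K, T) = 0xED; 0xFA ⊕ 0xED = 0x17.
P[1]: T = 0x5D, S = E(K, T) = 0xEE; 0x65 ⊕ 0xEE = 0x8B.
P[2]: T = 0x5E, S = E(K, T) = 0xEF; 0xA5 ⊕ 0xEF = 0x4A.
P[3]: T = 0x5F, S = E(K, T) = 0xF0; 0x85 ⊕ 0xF0 = 0x75.
Blocks that differ from the original plaintext: P[3].

P[0] = 0x17, P[1] = 0x8B, P[2] = 0x4A, P[3] = 0x75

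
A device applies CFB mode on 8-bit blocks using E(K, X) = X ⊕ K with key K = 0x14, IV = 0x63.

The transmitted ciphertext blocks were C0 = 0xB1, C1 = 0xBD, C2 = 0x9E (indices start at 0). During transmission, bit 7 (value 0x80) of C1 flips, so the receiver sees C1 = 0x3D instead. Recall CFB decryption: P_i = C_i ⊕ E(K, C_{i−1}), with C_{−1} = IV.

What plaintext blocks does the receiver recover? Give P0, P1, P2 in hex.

P0 = 0xC6, P1 = 0x98, P2 = 0xB7

Only C1 changed, to 0x3D. In CFB, a change in C_i flips the same bit in P_i and garbles P_{i+1}. Decrypting the received ciphertext:
P0: E(K, 0x63) = 0x77; 0xB1 ⊕ 0x77 = 0xC6.
P1: E(K, 0xB1) = 0xA5; 0x3D ⊕ 0xA5 = 0x98.
P2: E(K, 0x3D) = 0x29; 0x9E ⊕ 0x29 = 0xB7.
Blocks that differ from the original plaintext: P1, P2.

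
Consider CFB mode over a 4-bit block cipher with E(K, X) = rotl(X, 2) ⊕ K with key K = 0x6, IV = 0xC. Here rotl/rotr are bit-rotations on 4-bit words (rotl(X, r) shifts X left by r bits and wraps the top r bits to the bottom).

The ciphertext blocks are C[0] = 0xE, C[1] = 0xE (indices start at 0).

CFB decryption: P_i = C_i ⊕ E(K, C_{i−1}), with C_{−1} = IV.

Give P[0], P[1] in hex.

P[0] = 0xB, P[1] = 0x3

P[0]: E(K, 0xC) = 0x5; 0xE ⊕ 0x5 = 0xB.
P[1]: E(K, 0xE) = 0xD; 0xE ⊕ 0xD = 0x3.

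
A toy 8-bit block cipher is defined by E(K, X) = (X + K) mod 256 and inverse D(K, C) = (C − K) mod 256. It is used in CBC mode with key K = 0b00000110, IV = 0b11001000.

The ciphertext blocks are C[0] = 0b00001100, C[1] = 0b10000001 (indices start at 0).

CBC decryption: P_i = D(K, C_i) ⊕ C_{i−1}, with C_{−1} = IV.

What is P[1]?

P[1] = 0b01110111

P[1]: D(K, 0b10000001) = 0b01111011; 0b01111011 ⊕ 0b00001100 = 0b01110111.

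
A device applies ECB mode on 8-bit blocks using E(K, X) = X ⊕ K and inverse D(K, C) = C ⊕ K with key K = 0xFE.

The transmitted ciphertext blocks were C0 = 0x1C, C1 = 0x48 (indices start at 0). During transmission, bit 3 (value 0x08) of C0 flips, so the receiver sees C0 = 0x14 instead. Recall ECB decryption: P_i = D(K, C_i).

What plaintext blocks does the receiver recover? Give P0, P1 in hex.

P0 = 0xEA, P1 = 0xB6

Only C0 changed, to 0x14. In ECB, a change in C_i affects only P_i. Decrypting the received ciphertext:
P0: D(K, 0x14) = 0xEA.
P1: D(K, 0x48) = 0xB6.
Blocks that differ from the original plaintext: P0.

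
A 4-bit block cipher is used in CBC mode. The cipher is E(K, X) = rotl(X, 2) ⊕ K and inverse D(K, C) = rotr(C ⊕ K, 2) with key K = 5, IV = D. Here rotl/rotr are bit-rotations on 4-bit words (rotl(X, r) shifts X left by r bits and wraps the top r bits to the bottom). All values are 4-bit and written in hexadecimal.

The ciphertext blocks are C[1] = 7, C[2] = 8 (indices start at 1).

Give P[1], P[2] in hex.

P[1] = 5, P[2] = 0

CBC decryption: P_i = D(K, C_i) ⊕ C_{i−1}, with C_{0} = IV.
P[1]: D(K, 7) = 8; 8 ⊕ D = 5.
P[2]: D(K, 8) = 7; 7 ⊕ 7 = 0.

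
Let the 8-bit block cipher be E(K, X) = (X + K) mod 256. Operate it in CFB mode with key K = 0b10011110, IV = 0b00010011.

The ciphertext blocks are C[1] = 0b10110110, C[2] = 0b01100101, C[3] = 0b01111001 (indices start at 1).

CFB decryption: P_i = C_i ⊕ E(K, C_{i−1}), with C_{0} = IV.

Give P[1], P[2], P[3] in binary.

P[1]: E(K, 0b00010011) = 0b10110001; 0b10110110 ⊕ 0b10110001 = 0b00000111.
P[2]: E(K, 0b10110110) = 0b01010100; 0b01100101 ⊕ 0b01010100 = 0b00110001.
P[3]: E(K, 0b01100101) = 0b00000011; 0b01111001 ⊕ 0b00000011 = 0b01111010.

P[1] = 0b00000111, P[2] = 0b00110001, P[3] = 0b01111010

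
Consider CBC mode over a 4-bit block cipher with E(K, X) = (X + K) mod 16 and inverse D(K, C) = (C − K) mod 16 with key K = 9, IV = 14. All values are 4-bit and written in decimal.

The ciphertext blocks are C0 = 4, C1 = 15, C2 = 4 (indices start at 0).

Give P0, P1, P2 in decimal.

CBC decryption: P_i = D(K, C_i) ⊕ C_{i−1}, with C_{−1} = IV.
P0: D(K, 4) = 11; 11 ⊕ 14 = 5.
P1: D(K, 15) = 6; 6 ⊕ 4 = 2.
P2: D(K, 4) = 11; 11 ⊕ 15 = 4.

P0 = 5, P1 = 2, P2 = 4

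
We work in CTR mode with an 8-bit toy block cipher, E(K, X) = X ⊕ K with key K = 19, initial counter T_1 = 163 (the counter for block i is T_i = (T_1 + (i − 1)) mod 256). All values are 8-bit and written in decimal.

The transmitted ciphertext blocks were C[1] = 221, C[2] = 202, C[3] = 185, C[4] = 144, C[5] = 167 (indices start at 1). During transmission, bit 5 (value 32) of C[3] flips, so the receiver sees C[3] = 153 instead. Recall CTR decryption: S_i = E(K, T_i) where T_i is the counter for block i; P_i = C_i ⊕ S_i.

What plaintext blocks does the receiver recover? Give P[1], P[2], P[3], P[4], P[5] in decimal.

P[1] = 109, P[2] = 125, P[3] = 47, P[4] = 37, P[5] = 19

Only C[3] changed, to 153. In CTR, a change in C_i flips the same bit in P_i only; the keystream is unaffected. Decrypting the received ciphertext:
P[1]: T = 163, S = E(K, T) = 176; 221 ⊕ 176 = 109.
P[2]: T = 164, S = E(K, T) = 183; 202 ⊕ 183 = 125.
P[3]: T = 165, S = E(K, T) = 182; 153 ⊕ 182 = 47.
P[4]: T = 166, S = E(K, T) = 181; 144 ⊕ 181 = 37.
P[5]: T = 167, S = E(K, T) = 180; 167 ⊕ 180 = 19.
Blocks that differ from the original plaintext: P[3].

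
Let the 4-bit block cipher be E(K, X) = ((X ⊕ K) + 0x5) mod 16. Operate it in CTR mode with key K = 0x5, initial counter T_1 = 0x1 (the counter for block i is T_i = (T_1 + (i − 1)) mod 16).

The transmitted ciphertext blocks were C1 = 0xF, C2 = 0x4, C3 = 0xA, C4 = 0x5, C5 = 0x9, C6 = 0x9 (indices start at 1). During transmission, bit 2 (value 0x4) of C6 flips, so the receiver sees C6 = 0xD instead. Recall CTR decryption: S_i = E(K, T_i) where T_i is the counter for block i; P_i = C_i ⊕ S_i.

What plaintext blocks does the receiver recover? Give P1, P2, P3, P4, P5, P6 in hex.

Only C6 changed, to 0xD. In CTR, a change in C_i flips the same bit in P_i only; the keystream is unaffected. Decrypting the received ciphertext:
P1: T = 0x1, S = E(K, T) = 0x9; 0xF ⊕ 0x9 = 0x6.
P2: T = 0x2, S = E(K, T) = 0xC; 0x4 ⊕ 0xC = 0x8.
P3: T = 0x3, S = E(K, T) = 0xB; 0xA ⊕ 0xB = 0x1.
P4: T = 0x4, S = E(K, T) = 0x6; 0x5 ⊕ 0x6 = 0x3.
P5: T = 0x5, S = E(K, T) = 0x5; 0x9 ⊕ 0x5 = 0xC.
P6: T = 0x6, S = E(K, T) = 0x8; 0xD ⊕ 0x8 = 0x5.
Blocks that differ from the original plaintext: P6.

P1 = 0x6, P2 = 0x8, P3 = 0x1, P4 = 0x3, P5 = 0xC, P6 = 0x5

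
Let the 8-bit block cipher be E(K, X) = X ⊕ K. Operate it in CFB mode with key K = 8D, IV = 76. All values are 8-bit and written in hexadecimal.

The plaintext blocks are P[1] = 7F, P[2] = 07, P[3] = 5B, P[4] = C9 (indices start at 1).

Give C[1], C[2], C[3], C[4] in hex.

CFB encryption: C_i = P_i ⊕ E(K, C_{i−1}), with C_{0} = IV.
C[1]: E(K, 76) = FB; 7F ⊕ FB = 84.
C[2]: E(K, 84) = 09; 07 ⊕ 09 = 0E.
C[3]: E(K, 0E) = 83; 5B ⊕ 83 = D8.
C[4]: E(K, D8) = 55; C9 ⊕ 55 = 9C.

C[1] = 84, C[2] = 0E, C[3] = D8, C[4] = 9C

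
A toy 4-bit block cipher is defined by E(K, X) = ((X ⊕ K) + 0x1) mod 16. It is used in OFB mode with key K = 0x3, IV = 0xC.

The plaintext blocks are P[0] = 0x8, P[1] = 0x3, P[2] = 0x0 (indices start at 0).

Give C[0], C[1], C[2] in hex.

OFB encryption: S_i = E(K, S_{i−1}) with S_{−1} = IV; C_i = P_i ⊕ S_i.
C[0]: S = E(K, 0xC) = 0x0; 0x8 ⊕ 0x0 = 0x8.
C[1]: S = E(K, 0x0) = 0x4; 0x3 ⊕ 0x4 = 0x7.
C[2]: S = E(K, 0x4) = 0x8; 0x0 ⊕ 0x8 = 0x8.

C[0] = 0x8, C[1] = 0x7, C[2] = 0x8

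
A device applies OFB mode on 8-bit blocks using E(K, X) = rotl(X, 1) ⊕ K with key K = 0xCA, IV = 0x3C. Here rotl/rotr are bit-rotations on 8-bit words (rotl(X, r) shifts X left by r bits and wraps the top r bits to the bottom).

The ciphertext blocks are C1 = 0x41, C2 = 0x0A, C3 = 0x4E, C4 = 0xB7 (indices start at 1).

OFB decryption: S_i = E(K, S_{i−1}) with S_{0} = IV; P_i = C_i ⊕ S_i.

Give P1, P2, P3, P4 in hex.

P1 = 0xF3, P2 = 0xA5, P3 = 0xDB, P4 = 0x56

P1: S = E(K, 0x3C) = 0xB2; 0x41 ⊕ 0xB2 = 0xF3.
P2: S = E(K, 0xB2) = 0xAF; 0x0A ⊕ 0xAF = 0xA5.
P3: S = E(K, 0xAF) = 0x95; 0x4E ⊕ 0x95 = 0xDB.
P4: S = E(K, 0x95) = 0xE1; 0xB7 ⊕ 0xE1 = 0x56.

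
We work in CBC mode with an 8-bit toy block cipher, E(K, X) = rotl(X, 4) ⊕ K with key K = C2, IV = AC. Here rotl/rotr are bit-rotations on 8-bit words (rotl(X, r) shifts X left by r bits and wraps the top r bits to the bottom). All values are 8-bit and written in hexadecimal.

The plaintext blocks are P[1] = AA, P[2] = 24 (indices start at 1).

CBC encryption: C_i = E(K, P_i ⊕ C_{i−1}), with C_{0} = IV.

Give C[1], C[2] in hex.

C[1]: P[1] ⊕ AC = 06; E(K, 06) = A2.
C[2]: P[2] ⊕ A2 = 86; E(K, 86) = AA.

C[1] = A2, C[2] = AA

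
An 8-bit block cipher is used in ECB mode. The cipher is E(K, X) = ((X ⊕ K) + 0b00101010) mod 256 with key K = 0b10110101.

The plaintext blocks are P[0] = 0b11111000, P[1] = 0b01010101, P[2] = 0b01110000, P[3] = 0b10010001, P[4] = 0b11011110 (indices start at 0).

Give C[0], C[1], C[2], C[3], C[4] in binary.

ECB encryption: C_i = E(K, P_i).
C[0]: E(K, 0b11111000) = 0b01110111.
C[1]: E(K, 0b01010101) = 0b00001010.
C[2]: E(K, 0b01110000) = 0b11101111.
C[3]: E(K, 0b10010001) = 0b01001110.
C[4]: E(K, 0b11011110) = 0b10010101.

C[0] = 0b01110111, C[1] = 0b00001010, C[2] = 0b11101111, C[3] = 0b01001110, C[4] = 0b10010101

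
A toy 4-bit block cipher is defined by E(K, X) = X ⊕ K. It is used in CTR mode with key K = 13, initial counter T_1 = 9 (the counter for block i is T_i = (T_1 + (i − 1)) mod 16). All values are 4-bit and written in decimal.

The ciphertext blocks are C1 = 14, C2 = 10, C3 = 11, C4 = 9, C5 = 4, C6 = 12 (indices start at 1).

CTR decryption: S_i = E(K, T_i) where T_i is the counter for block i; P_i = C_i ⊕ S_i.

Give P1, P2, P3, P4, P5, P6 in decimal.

P1 = 10, P2 = 13, P3 = 13, P4 = 8, P5 = 4, P6 = 15

P1: T = 9, S = E(K, T) = 4; 14 ⊕ 4 = 10.
P2: T = 10, S = E(K, T) = 7; 10 ⊕ 7 = 13.
P3: T = 11, S = E(K, T) = 6; 11 ⊕ 6 = 13.
P4: T = 12, S = E(K, T) = 1; 9 ⊕ 1 = 8.
P5: T = 13, S = E(K, T) = 0; 4 ⊕ 0 = 4.
P6: T = 14, S = E(K, T) = 3; 12 ⊕ 3 = 15.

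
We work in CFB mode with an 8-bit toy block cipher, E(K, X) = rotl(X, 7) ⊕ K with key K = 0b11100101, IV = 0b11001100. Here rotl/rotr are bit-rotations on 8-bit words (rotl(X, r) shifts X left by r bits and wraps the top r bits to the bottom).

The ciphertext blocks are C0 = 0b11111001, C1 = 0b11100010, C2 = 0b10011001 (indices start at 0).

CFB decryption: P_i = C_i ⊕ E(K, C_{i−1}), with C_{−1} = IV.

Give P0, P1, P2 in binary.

P0: E(K, 0b11001100) = 0b10000011; 0b11111001 ⊕ 0b10000011 = 0b01111010.
P1: E(K, 0b11111001) = 0b00011001; 0b11100010 ⊕ 0b00011001 = 0b11111011.
P2: E(K, 0b11100010) = 0b10010100; 0b10011001 ⊕ 0b10010100 = 0b00001101.

P0 = 0b01111010, P1 = 0b11111011, P2 = 0b00001101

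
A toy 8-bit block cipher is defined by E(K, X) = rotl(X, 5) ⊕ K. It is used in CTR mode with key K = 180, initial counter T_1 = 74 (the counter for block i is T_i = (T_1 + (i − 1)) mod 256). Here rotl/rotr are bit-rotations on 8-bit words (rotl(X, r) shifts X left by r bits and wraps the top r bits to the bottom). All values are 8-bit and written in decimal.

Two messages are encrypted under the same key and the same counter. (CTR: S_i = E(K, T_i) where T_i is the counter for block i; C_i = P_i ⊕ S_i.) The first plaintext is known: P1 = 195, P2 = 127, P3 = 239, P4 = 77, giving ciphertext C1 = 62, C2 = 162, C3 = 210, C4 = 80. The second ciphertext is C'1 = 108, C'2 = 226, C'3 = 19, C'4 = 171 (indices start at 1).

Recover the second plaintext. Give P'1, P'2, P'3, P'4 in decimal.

In CTR with a reused counter, both messages share the same keystream S_i, so C_i ⊕ C'_i = P_i ⊕ P'_i and thus P'_i = P_i ⊕ C_i ⊕ C'_i.
P'1: 195 ⊕ 62 ⊕ 108 = 145.
P'2: 127 ⊕ 162 ⊕ 226 = 63.
P'3: 239 ⊕ 210 ⊕ 19 = 46.
P'4: 77 ⊕ 80 ⊕ 171 = 182.

P'1 = 145, P'2 = 63, P'3 = 46, P'4 = 182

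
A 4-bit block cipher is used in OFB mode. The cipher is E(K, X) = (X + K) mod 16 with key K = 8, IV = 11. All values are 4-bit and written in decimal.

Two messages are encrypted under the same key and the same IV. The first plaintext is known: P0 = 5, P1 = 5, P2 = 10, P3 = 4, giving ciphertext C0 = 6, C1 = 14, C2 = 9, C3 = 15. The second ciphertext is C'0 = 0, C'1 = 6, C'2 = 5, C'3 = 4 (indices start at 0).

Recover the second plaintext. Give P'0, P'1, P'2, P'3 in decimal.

In OFB with a reused IV, both messages share the same keystream S_i, so C_i ⊕ C'_i = P_i ⊕ P'_i and thus P'_i = P_i ⊕ C_i ⊕ C'_i.
P'0: 5 ⊕ 6 ⊕ 0 = 3.
P'1: 5 ⊕ 14 ⊕ 6 = 13.
P'2: 10 ⊕ 9 ⊕ 5 = 6.
P'3: 4 ⊕ 15 ⊕ 4 = 15.

P'0 = 3, P'1 = 13, P'2 = 6, P'3 = 15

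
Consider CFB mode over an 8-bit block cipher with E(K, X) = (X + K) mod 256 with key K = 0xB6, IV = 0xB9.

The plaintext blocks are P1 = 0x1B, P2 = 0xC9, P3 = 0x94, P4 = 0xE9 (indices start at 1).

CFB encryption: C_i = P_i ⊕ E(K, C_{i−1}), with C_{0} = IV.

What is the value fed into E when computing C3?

C1: E(K, 0xB9) = 0x6F; 0x1B ⊕ 0x6F = 0x74.
C2: E(K, 0x74) = 0x2A; 0xC9 ⊕ 0x2A = 0xE3.
C3: E(K, 0xE3) = 0x99; 0x94 ⊕ 0x99 = 0x0D.
So the input to E for block 3 is 0xE3.

0xE3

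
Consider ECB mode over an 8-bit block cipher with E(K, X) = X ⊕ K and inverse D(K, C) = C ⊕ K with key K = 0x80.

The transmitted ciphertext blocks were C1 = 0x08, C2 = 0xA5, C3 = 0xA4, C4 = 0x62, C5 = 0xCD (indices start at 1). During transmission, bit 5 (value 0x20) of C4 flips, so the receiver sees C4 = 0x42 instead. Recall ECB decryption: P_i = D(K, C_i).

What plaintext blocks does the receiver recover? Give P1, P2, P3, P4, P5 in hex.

Only C4 changed, to 0x42. In ECB, a change in C_i affects only P_i. Decrypting the received ciphertext:
P1: D(K, 0x08) = 0x88.
P2: D(K, 0xA5) = 0x25.
P3: D(K, 0xA4) = 0x24.
P4: D(K, 0x42) = 0xC2.
P5: D(K, 0xCD) = 0x4D.
Blocks that differ from the original plaintext: P4.

P1 = 0x88, P2 = 0x25, P3 = 0x24, P4 = 0xC2, P5 = 0x4D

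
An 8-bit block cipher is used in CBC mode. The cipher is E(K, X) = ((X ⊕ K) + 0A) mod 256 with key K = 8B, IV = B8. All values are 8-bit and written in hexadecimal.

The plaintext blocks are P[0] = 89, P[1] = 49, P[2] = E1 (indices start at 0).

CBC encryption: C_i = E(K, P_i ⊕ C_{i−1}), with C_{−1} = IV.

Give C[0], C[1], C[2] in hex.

C[0]: P[0] ⊕ B8 = 31; E(K, 31) = C4.
C[1]: P[1] ⊕ C4 = 8D; E(K, 8D) = 10.
C[2]: P[2] ⊕ 10 = F1; E(K, F1) = 84.

C[0] = C4, C[1] = 10, C[2] = 84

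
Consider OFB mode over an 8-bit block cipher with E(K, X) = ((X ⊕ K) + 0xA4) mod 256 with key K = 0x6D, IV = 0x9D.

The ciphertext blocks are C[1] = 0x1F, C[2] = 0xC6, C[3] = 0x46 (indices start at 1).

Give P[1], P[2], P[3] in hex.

OFB decryption: S_i = E(K, S_{i−1}) with S_{0} = IV; P_i = C_i ⊕ S_i.
P[1]: S = E(K, 0x9D) = 0x94; 0x1F ⊕ 0x94 = 0x8B.
P[2]: S = E(K, 0x94) = 0x9D; 0xC6 ⊕ 0x9D = 0x5B.
P[3]: S = E(K, 0x9D) = 0x94; 0x46 ⊕ 0x94 = 0xD2.

P[1] = 0x8B, P[2] = 0x5B, P[3] = 0xD2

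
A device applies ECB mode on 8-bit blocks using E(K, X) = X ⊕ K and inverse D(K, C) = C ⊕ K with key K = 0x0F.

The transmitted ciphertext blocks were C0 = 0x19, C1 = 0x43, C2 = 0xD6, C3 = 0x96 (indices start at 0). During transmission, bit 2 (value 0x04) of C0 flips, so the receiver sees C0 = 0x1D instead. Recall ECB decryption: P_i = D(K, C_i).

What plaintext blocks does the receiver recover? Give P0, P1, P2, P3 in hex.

P0 = 0x12, P1 = 0x4C, P2 = 0xD9, P3 = 0x99

Only C0 changed, to 0x1D. In ECB, a change in C_i affects only P_i. Decrypting the received ciphertext:
P0: D(K, 0x1D) = 0x12.
P1: D(K, 0x43) = 0x4C.
P2: D(K, 0xD6) = 0xD9.
P3: D(K, 0x96) = 0x99.
Blocks that differ from the original plaintext: P0.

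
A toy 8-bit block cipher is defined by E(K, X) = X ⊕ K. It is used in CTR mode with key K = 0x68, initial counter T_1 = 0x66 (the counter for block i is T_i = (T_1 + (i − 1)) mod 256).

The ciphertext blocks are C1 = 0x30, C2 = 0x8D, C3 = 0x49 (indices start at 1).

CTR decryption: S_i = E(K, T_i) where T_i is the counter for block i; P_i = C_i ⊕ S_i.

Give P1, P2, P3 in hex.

P1 = 0x3E, P2 = 0x82, P3 = 0x49

P1: T = 0x66, S = E(K, T) = 0x0E; 0x30 ⊕ 0x0E = 0x3E.
P2: T = 0x67, S = E(K, T) = 0x0F; 0x8D ⊕ 0x0F = 0x82.
P3: T = 0x68, S = E(K, T) = 0x00; 0x49 ⊕ 0x00 = 0x49.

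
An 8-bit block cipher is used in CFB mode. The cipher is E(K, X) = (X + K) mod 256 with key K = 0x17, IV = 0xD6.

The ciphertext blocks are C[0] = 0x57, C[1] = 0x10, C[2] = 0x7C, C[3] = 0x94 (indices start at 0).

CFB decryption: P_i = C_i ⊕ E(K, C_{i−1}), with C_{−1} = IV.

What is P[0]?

P[0] = 0xBA

P[0]: E(K, 0xD6) = 0xED; 0x57 ⊕ 0xED = 0xBA.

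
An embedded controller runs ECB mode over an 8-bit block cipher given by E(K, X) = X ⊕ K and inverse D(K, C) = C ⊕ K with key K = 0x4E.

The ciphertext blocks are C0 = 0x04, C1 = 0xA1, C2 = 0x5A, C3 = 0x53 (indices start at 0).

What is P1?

ECB decryption: P_i = D(K, C_i).
P1: D(K, 0xA1) = 0xEF.

P1 = 0xEF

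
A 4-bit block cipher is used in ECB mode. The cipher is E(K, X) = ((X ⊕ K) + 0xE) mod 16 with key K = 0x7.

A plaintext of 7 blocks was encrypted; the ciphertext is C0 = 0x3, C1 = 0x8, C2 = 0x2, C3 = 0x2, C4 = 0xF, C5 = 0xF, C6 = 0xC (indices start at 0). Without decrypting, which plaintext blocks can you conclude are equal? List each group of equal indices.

P2 = P3; P4 = P5

ECB encrypts each block independently with the same key, so equal ciphertext blocks imply equal plaintext blocks.
C2 = C3 = 0x2, so P2 = P3.
C4 = C5 = 0xF, so P4 = P5.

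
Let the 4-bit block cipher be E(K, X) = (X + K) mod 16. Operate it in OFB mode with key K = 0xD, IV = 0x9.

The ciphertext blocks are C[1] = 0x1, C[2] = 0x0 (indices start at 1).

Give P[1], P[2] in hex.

OFB decryption: S_i = E(K, S_{i−1}) with S_{0} = IV; P_i = C_i ⊕ S_i.
P[1]: S = E(K, 0x9) = 0x6; 0x1 ⊕ 0x6 = 0x7.
P[2]: S = E(K, 0x6) = 0x3; 0x0 ⊕ 0x3 = 0x3.

P[1] = 0x7, P[2] = 0x3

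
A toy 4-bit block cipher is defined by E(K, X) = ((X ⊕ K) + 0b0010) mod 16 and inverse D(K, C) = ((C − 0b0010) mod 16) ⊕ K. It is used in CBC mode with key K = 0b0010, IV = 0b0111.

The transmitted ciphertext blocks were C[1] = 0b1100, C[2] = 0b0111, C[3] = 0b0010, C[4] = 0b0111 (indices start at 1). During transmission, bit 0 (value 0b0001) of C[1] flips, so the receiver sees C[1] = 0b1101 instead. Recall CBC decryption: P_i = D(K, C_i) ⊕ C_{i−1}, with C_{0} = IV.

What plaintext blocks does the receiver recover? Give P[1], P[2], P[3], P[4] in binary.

P[1] = 0b1110, P[2] = 0b1010, P[3] = 0b0101, P[4] = 0b0101

Only C[1] changed, to 0b1101. In CBC, a change in C_i garbles P_i and flips the same bit in P_{i+1}. Decrypting the received ciphertext:
P[1]: D(K, 0b1101) = 0b1001; 0b1001 ⊕ 0b0111 = 0b1110.
P[2]: D(K, 0b0111) = 0b0111; 0b0111 ⊕ 0b1101 = 0b1010.
P[3]: D(K, 0b0010) = 0b0010; 0b0010 ⊕ 0b0111 = 0b0101.
P[4]: D(K, 0b0111) = 0b0111; 0b0111 ⊕ 0b0010 = 0b0101.
Blocks that differ from the original plaintext: P[1], P[2].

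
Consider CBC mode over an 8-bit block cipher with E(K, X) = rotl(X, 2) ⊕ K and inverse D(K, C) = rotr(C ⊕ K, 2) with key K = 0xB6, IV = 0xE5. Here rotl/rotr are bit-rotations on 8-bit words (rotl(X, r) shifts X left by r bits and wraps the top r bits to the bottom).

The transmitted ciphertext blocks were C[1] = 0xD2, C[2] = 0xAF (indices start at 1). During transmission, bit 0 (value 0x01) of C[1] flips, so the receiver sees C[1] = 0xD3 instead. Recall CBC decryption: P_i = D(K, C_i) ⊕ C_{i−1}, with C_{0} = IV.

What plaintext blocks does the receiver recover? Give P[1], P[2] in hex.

P[1] = 0xBC, P[2] = 0x95

Only C[1] changed, to 0xD3. In CBC, a change in C_i garbles P_i and flips the same bit in P_{i+1}. Decrypting the received ciphertext:
P[1]: D(K, 0xD3) = 0x59; 0x59 ⊕ 0xE5 = 0xBC.
P[2]: D(K, 0xAF) = 0x46; 0x46 ⊕ 0xD3 = 0x95.
Blocks that differ from the original plaintext: P[1], P[2].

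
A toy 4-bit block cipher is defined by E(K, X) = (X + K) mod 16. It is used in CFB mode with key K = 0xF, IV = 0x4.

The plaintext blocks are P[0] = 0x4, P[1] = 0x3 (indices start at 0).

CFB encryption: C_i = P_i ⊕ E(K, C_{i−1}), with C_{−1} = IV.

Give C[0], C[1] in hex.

C[0] = 0x7, C[1] = 0x5

C[0]: E(K, 0x4) = 0x3; 0x4 ⊕ 0x3 = 0x7.
C[1]: E(K, 0x7) = 0x6; 0x3 ⊕ 0x6 = 0x5.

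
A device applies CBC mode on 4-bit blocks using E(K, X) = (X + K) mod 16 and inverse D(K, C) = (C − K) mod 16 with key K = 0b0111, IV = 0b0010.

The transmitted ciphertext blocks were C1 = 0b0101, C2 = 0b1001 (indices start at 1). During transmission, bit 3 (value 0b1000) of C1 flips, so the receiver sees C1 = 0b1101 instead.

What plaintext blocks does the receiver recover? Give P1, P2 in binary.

P1 = 0b0100, P2 = 0b1111

CBC decryption: P_i = D(K, C_i) ⊕ C_{i−1}, with C_{0} = IV.
Only C1 changed, to 0b1101. In CBC, a change in C_i garbles P_i and flips the same bit in P_{i+1}. Decrypting the received ciphertext:
P1: D(K, 0b1101) = 0b0110; 0b0110 ⊕ 0b0010 = 0b0100.
P2: D(K, 0b1001) = 0b0010; 0b0010 ⊕ 0b1101 = 0b1111.
Blocks that differ from the original plaintext: P1, P2.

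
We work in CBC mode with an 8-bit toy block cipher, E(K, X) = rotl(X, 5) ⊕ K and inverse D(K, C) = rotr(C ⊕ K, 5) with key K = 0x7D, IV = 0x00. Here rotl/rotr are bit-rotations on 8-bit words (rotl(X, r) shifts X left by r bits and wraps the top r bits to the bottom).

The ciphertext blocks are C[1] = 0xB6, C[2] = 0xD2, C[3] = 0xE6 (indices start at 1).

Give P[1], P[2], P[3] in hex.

CBC decryption: P_i = D(K, C_i) ⊕ C_{i−1}, with C_{0} = IV.
P[1]: D(K, 0xB6) = 0x5E; 0x5E ⊕ 0x00 = 0x5E.
P[2]: D(K, 0xD2) = 0x7D; 0x7D ⊕ 0xB6 = 0xCB.
P[3]: D(K, 0xE6) = 0xDC; 0xDC ⊕ 0xD2 = 0x0E.

P[1] = 0x5E, P[2] = 0xCB, P[3] = 0x0E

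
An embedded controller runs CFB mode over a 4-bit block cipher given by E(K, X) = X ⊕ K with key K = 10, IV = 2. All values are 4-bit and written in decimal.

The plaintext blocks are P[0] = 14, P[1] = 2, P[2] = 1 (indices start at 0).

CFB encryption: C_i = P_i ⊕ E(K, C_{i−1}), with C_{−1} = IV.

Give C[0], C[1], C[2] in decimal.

C[0]: E(K, 2) = 8; 14 ⊕ 8 = 6.
C[1]: E(K, 6) = 12; 2 ⊕ 12 = 14.
C[2]: E(K, 14) = 4; 1 ⊕ 4 = 5.

C[0] = 6, C[1] = 14, C[2] = 5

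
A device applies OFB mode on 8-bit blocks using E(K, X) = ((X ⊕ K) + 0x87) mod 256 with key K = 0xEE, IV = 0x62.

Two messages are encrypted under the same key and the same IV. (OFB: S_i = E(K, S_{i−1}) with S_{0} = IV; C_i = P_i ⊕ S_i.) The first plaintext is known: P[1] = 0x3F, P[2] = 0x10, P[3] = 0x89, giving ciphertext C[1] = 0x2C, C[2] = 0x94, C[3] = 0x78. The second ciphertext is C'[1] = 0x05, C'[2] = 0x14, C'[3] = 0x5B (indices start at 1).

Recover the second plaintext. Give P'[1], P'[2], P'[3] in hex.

P'[1] = 0x16, P'[2] = 0x90, P'[3] = 0xAA

In OFB with a reused IV, both messages share the same keystream S_i, so C_i ⊕ C'_i = P_i ⊕ P'_i and thus P'_i = P_i ⊕ C_i ⊕ C'_i.
P'[1]: 0x3F ⊕ 0x2C ⊕ 0x05 = 0x16.
P'[2]: 0x10 ⊕ 0x94 ⊕ 0x14 = 0x90.
P'[3]: 0x89 ⊕ 0x78 ⊕ 0x5B = 0xAA.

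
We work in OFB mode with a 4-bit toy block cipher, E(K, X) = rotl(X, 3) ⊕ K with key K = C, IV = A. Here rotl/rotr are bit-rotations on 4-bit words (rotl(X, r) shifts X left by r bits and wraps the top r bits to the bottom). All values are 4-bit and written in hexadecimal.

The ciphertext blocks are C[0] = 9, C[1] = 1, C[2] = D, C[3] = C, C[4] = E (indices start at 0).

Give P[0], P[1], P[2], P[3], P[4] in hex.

OFB decryption: S_i = E(K, S_{i−1}) with S_{−1} = IV; P_i = C_i ⊕ S_i.
P[0]: S = E(K, A) = 9; 9 ⊕ 9 = 0.
P[1]: S = E(K, 9) = 0; 1 ⊕ 0 = 1.
P[2]: S = E(K, 0) = C; D ⊕ C = 1.
P[3]: S = E(K, C) = A; C ⊕ A = 6.
P[4]: S = E(K, A) = 9; E ⊕ 9 = 7.

P[0] = 0, P[1] = 1, P[2] = 1, P[3] = 6, P[4] = 7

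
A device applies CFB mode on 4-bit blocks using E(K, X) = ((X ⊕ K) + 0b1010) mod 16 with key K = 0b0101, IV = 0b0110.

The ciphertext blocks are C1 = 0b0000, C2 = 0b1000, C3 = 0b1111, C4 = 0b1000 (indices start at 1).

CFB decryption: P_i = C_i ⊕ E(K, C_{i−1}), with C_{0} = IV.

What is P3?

P3 = 0b1000

P3: E(K, 0b1000) = 0b0111; 0b1111 ⊕ 0b0111 = 0b1000.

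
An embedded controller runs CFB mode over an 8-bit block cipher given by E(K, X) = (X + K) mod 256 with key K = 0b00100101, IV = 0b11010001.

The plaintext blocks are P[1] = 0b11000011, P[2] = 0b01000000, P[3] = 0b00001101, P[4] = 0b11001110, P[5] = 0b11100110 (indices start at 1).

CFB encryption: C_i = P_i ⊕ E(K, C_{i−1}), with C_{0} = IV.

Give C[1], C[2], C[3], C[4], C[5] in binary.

C[1]: E(K, 0b11010001) = 0b11110110; 0b11000011 ⊕ 0b11110110 = 0b00110101.
C[2]: E(K, 0b00110101) = 0b01011010; 0b01000000 ⊕ 0b01011010 = 0b00011010.
C[3]: E(K, 0b00011010) = 0b00111111; 0b00001101 ⊕ 0b00111111 = 0b00110010.
C[4]: E(K, 0b00110010) = 0b01010111; 0b11001110 ⊕ 0b01010111 = 0b10011001.
C[5]: E(K, 0b10011001) = 0b10111110; 0b11100110 ⊕ 0b10111110 = 0b01011000.

C[1] = 0b00110101, C[2] = 0b00011010, C[3] = 0b00110010, C[4] = 0b10011001, C[5] = 0b01011000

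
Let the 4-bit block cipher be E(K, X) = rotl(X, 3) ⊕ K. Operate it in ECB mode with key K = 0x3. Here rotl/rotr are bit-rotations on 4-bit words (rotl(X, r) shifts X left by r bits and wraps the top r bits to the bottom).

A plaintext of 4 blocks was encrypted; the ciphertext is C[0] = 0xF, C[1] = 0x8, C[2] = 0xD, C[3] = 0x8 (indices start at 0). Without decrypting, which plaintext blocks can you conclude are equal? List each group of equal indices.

P[1] = P[3]

ECB encrypts each block independently with the same key, so equal ciphertext blocks imply equal plaintext blocks.
C[1] = C[3] = 0x8, so P[1] = P[3].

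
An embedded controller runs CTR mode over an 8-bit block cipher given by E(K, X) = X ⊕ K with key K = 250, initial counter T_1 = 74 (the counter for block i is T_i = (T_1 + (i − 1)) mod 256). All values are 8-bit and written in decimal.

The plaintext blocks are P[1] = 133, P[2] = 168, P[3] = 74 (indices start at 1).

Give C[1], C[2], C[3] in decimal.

CTR encryption: S_i = E(K, T_i) where T_i is the counter for block i; C_i = P_i ⊕ S_i.
C[1]: T = 74, S = E(K, T) = 176; 133 ⊕ 176 = 53.
C[2]: T = 75, S = E(K, T) = 177; 168 ⊕ 177 = 25.
C[3]: T = 76, S = E(K, T) = 182; 74 ⊕ 182 = 252.

C[1] = 53, C[2] = 25, C[3] = 252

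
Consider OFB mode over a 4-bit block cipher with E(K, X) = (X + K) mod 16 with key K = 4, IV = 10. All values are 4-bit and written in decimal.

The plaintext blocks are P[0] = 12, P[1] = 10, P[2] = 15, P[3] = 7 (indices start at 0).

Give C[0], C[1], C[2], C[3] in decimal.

C[0] = 2, C[1] = 8, C[2] = 9, C[3] = 13

OFB encryption: S_i = E(K, S_{i−1}) with S_{−1} = IV; C_i = P_i ⊕ S_i.
C[0]: S = E(K, 10) = 14; 12 ⊕ 14 = 2.
C[1]: S = E(K, 14) = 2; 10 ⊕ 2 = 8.
C[2]: S = E(K, 2) = 6; 15 ⊕ 6 = 9.
C[3]: S = E(K, 6) = 10; 7 ⊕ 10 = 13.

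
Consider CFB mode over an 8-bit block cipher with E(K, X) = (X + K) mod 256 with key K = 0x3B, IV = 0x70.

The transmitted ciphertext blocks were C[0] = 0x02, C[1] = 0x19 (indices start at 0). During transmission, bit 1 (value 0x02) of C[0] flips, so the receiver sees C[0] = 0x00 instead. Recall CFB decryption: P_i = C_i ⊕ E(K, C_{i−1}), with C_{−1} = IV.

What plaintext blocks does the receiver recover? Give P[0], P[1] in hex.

Only C[0] changed, to 0x00. In CFB, a change in C_i flips the same bit in P_i and garbles P_{i+1}. Decrypting the received ciphertext:
P[0]: E(K, 0x70) = 0xAB; 0x00 ⊕ 0xAB = 0xAB.
P[1]: E(K, 0x00) = 0x3B; 0x19 ⊕ 0x3B = 0x22.
Blocks that differ from the original plaintext: P[0], P[1].

P[0] = 0xAB, P[1] = 0x22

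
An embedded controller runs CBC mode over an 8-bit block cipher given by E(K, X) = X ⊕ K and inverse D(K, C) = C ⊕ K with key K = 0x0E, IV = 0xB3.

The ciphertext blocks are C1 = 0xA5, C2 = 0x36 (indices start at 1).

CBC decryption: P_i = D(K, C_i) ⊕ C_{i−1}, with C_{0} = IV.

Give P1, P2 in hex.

P1 = 0x18, P2 = 0x9D

P1: D(K, 0xA5) = 0xAB; 0xAB ⊕ 0xB3 = 0x18.
P2: D(K, 0x36) = 0x38; 0x38 ⊕ 0xA5 = 0x9D.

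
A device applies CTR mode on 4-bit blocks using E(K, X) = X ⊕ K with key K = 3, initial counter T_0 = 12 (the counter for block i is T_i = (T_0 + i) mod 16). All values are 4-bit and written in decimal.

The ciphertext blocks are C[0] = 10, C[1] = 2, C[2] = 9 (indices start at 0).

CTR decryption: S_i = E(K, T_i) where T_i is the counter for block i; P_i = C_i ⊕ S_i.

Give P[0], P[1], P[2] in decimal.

P[0] = 5, P[1] = 12, P[2] = 4

P[0]: T = 12, S = E(K, T) = 15; 10 ⊕ 15 = 5.
P[1]: T = 13, S = E(K, T) = 14; 2 ⊕ 14 = 12.
P[2]: T = 14, S = E(K, T) = 13; 9 ⊕ 13 = 4.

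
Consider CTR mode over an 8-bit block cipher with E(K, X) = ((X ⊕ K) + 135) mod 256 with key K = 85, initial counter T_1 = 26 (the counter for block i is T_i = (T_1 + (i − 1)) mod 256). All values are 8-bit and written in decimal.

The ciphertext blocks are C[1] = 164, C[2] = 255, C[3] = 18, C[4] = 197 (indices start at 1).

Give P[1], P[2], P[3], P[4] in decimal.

CTR decryption: S_i = E(K, T_i) where T_i is the counter for block i; P_i = C_i ⊕ S_i.
P[1]: T = 26, S = E(K, T) = 214; 164 ⊕ 214 = 114.
P[2]: T = 27, S = E(K, T) = 213; 255 ⊕ 213 = 42.
P[3]: T = 28, S = E(K, T) = 208; 18 ⊕ 208 = 194.
P[4]: T = 29, S = E(K, T) = 207; 197 ⊕ 207 = 10.

P[1] = 114, P[2] = 42, P[3] = 194, P[4] = 10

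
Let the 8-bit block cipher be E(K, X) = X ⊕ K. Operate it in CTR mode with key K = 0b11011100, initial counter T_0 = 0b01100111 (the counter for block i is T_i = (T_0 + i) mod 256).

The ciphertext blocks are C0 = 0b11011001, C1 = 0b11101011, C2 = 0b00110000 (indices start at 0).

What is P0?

CTR decryption: S_i = E(K, T_i) where T_i is the counter for block i; P_i = C_i ⊕ S_i.
P0: T = 0b01100111, S = E(K, T) = 0b10111011; 0b11011001 ⊕ 0b10111011 = 0b01100010.

P0 = 0b01100010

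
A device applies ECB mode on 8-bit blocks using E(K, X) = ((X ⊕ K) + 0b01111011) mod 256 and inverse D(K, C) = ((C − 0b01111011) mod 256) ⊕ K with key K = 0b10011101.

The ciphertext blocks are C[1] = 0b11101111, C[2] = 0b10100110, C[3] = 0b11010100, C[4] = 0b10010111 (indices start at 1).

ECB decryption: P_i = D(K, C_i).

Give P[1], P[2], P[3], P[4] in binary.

P[1] = 0b11101001, P[2] = 0b10110110, P[3] = 0b11000100, P[4] = 0b10000001

P[1]: D(K, 0b11101111) = 0b11101001.
P[2]: D(K, 0b10100110) = 0b10110110.
P[3]: D(K, 0b11010100) = 0b11000100.
P[4]: D(K, 0b10010111) = 0b10000001.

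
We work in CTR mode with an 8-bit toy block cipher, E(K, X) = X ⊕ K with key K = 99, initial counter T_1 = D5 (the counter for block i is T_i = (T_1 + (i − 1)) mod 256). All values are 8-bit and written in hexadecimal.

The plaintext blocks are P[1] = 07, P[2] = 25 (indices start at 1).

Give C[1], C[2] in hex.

C[1] = 4B, C[2] = 6A

CTR encryption: S_i = E(K, T_i) where T_i is the counter for block i; C_i = P_i ⊕ S_i.
C[1]: T = D5, S = E(K, T) = 4C; 07 ⊕ 4C = 4B.
C[2]: T = D6, S = E(K, T) = 4F; 25 ⊕ 4F = 6A.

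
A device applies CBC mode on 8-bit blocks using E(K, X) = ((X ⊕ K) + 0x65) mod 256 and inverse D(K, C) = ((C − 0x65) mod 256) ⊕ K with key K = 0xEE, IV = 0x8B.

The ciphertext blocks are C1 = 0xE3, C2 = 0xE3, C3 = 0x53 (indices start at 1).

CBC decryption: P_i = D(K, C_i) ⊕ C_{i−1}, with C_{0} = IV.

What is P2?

P2 = 0x73

P2: D(K, 0xE3) = 0x90; 0x90 ⊕ 0xE3 = 0x73.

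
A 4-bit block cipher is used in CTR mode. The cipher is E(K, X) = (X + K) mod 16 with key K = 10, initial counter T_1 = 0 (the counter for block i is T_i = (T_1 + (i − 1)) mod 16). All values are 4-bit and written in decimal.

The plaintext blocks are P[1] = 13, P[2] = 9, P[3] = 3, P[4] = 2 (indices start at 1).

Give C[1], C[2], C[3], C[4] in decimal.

CTR encryption: S_i = E(K, T_i) where T_i is the counter for block i; C_i = P_i ⊕ S_i.
C[1]: T = 0, S = E(K, T) = 10; 13 ⊕ 10 = 7.
C[2]: T = 1, S = E(K, T) = 11; 9 ⊕ 11 = 2.
C[3]: T = 2, S = E(K, T) = 12; 3 ⊕ 12 = 15.
C[4]: T = 3, S = E(K, T) = 13; 2 ⊕ 13 = 15.

C[1] = 7, C[2] = 2, C[3] = 15, C[4] = 15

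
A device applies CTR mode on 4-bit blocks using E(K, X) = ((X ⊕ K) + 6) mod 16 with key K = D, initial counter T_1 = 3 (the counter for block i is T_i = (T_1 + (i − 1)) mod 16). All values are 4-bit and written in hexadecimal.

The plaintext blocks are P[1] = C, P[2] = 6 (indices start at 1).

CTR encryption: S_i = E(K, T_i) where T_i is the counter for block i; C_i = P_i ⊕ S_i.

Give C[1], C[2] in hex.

C[1]: T = 3, S = E(K, T) = 4; C ⊕ 4 = 8.
C[2]: T = 4, S = E(K, T) = F; 6 ⊕ F = 9.

C[1] = 8, C[2] = 9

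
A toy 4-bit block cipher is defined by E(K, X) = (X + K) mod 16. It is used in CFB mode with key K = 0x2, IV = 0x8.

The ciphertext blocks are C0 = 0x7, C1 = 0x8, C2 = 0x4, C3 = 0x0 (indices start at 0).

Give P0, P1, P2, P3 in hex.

CFB decryption: P_i = C_i ⊕ E(K, C_{i−1}), with C_{−1} = IV.
P0: E(K, 0x8) = 0xA; 0x7 ⊕ 0xA = 0xD.
P1: E(K, 0x7) = 0x9; 0x8 ⊕ 0x9 = 0x1.
P2: E(K, 0x8) = 0xA; 0x4 ⊕ 0xA = 0xE.
P3: E(K, 0x4) = 0x6; 0x0 ⊕ 0x6 = 0x6.

P0 = 0xD, P1 = 0x1, P2 = 0xE, P3 = 0x6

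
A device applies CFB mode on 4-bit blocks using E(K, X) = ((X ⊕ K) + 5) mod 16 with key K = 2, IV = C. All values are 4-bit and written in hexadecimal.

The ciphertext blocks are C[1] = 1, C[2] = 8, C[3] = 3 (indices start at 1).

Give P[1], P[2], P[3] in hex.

CFB decryption: P_i = C_i ⊕ E(K, C_{i−1}), with C_{0} = IV.
P[1]: E(K, C) = 3; 1 ⊕ 3 = 2.
P[2]: E(K, 1) = 8; 8 ⊕ 8 = 0.
P[3]: E(K, 8) = F; 3 ⊕ F = C.

P[1] = 2, P[2] = 0, P[3] = C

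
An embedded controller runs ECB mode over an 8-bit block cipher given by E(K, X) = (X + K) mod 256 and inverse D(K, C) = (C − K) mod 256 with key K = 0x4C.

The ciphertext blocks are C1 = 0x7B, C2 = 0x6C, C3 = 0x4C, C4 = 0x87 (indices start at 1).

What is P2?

P2 = 0x20

ECB decryption: P_i = D(K, C_i).
P2: D(K, 0x6C) = 0x20.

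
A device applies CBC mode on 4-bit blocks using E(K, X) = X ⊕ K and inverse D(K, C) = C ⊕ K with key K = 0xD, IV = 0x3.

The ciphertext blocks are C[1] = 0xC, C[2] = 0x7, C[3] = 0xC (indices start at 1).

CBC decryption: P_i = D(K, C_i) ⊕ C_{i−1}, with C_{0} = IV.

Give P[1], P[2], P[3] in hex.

P[1] = 0x2, P[2] = 0x6, P[3] = 0x6

P[1]: D(K, 0xC) = 0x1; 0x1 ⊕ 0x3 = 0x2.
P[2]: D(K, 0x7) = 0xA; 0xA ⊕ 0xC = 0x6.
P[3]: D(K, 0xC) = 0x1; 0x1 ⊕ 0x7 = 0x6.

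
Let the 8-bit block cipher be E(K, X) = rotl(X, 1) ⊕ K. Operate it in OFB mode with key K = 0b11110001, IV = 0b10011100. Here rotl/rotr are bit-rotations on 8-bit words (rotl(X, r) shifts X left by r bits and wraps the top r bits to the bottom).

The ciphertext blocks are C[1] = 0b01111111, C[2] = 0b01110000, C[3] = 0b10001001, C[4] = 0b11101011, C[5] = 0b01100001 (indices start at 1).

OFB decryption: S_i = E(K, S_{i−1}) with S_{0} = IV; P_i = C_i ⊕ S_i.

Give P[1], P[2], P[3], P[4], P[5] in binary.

P[1] = 0b10110111, P[2] = 0b00010000, P[3] = 0b10111000, P[4] = 0b01111000, P[5] = 0b10110111

P[1]: S = E(K, 0b10011100) = 0b11001000; 0b01111111 ⊕ 0b11001000 = 0b10110111.
P[2]: S = E(K, 0b11001000) = 0b01100000; 0b01110000 ⊕ 0b01100000 = 0b00010000.
P[3]: S = E(K, 0b01100000) = 0b00110001; 0b10001001 ⊕ 0b00110001 = 0b10111000.
P[4]: S = E(K, 0b00110001) = 0b10010011; 0b11101011 ⊕ 0b10010011 = 0b01111000.
P[5]: S = E(K, 0b10010011) = 0b11010110; 0b01100001 ⊕ 0b11010110 = 0b10110111.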